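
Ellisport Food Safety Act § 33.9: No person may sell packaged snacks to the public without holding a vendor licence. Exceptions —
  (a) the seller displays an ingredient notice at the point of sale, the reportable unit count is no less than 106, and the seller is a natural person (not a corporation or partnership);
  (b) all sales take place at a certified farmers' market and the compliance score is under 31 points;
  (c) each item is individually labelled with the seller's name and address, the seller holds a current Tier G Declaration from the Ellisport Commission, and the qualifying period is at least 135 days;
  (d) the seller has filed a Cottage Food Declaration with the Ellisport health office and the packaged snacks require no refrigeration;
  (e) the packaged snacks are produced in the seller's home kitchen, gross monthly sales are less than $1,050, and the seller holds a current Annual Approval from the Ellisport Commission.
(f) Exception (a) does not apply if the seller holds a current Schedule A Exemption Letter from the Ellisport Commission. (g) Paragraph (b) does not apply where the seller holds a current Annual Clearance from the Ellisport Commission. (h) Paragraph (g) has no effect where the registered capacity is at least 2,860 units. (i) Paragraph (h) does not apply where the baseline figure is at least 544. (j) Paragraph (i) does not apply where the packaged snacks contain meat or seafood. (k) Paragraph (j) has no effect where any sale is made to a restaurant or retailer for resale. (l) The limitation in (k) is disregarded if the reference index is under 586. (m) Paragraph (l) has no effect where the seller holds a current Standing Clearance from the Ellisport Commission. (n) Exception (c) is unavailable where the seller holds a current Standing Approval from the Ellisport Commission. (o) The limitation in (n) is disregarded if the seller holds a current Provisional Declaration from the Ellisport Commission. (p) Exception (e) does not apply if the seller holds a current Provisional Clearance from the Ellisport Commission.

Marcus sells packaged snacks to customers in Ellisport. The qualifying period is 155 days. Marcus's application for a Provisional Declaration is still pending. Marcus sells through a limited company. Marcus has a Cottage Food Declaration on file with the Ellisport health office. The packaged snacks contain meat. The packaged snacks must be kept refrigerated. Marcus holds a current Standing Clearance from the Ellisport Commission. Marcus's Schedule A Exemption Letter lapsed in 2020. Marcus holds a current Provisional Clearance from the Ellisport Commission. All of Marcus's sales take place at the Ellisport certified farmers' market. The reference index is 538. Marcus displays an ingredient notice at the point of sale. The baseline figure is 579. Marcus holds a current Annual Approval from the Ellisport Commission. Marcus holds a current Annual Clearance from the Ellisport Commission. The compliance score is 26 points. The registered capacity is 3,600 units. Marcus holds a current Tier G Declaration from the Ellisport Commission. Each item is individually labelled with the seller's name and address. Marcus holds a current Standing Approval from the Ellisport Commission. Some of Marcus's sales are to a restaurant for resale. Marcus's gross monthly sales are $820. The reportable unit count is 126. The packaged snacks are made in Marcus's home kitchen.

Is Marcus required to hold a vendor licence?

Yes — Marcus must hold a vendor licence.

Exception (a) fails — the seller operates through a limited company.
Exception (b): all sales are at a certified farmers' market; the compliance score is 26 points, under the 31 points limit — every condition holds. But: (g) applies — a current Annual Clearance is held. (h) would limit (g) — the registered capacity is 3,600 units, meeting the 2,860 units threshold — but (i) sets (h) aside: (i) is engaged — the baseline figure is 579, meeting the 544 threshold. (j) would limit (i) — the packaged snacks contain meat — but (k) sets (j) aside: (k) applies — some sales are to a restaurant for resale. (l) would limit (k) — the reference index is 538, under the 586 limit — but (m) sets (l) aside: (m) operates against (l): a current Standing Clearance is held. Exception (b) does not apply.
All of (c)'s requirements are met (items are individually labelled; a current Tier G Declaration is held; the qualifying period is 155 days, meeting the 135 days threshold). Turning to paragraphs (n)–(o): (n) operates against (c): a current Standing Approval is held. (o) is not engaged (no current Provisional Declaration is held), so (n) stands. So (c) is unavailable.
Exception (d) does not apply: the packaged snacks require refrigeration.
All of (e)'s requirements are met (the packaged snacks are home-kitchen produced; gross monthly sales are $820, less than the $1,050 limit; a current Annual Approval is held). Turning to paragraph (p): (p) is triggered — a current Provisional Clearance is held. Exception (e) does not apply.
None of the exceptions is available; § 33.9 applies in full.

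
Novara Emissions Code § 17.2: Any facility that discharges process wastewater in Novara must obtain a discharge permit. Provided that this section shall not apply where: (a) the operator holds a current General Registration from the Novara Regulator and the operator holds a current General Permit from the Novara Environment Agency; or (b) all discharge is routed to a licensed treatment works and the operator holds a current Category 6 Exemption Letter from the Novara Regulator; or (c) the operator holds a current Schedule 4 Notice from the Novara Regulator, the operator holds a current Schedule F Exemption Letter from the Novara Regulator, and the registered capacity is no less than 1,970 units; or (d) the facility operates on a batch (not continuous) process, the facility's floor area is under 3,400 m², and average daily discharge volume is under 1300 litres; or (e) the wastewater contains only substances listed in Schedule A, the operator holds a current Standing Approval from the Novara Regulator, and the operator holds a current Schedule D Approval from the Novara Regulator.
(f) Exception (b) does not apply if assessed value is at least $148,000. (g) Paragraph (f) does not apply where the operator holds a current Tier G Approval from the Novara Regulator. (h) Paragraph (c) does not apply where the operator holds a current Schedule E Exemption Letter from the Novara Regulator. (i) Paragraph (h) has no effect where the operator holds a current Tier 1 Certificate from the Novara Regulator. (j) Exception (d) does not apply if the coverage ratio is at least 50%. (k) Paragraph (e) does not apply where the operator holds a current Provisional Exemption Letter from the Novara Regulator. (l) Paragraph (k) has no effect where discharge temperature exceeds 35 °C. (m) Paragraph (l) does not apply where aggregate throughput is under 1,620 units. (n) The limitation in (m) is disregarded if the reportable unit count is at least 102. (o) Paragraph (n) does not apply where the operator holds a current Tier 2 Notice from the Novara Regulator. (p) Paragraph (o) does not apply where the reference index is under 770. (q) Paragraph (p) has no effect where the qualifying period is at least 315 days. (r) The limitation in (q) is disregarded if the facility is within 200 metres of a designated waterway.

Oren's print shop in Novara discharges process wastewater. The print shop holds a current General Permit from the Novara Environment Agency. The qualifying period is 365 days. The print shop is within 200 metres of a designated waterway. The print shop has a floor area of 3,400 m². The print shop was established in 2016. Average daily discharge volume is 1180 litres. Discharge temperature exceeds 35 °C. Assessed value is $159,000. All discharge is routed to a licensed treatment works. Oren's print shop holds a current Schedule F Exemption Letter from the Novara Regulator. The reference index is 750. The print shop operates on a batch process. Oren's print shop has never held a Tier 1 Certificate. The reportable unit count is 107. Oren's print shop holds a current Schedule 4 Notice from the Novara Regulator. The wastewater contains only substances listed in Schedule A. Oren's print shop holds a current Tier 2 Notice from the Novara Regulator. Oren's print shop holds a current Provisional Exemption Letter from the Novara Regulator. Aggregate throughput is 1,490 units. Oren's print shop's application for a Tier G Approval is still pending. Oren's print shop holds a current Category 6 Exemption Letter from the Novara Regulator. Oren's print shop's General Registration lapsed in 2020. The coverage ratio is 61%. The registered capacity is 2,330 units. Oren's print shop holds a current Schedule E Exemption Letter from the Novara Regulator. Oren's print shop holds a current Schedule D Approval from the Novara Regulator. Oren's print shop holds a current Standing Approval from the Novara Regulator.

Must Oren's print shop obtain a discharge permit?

Exception (a) fails — the General Registration is not current.
Exception (b) is satisfied on its face — discharge is routed to a licensed treatment works; a current Category 6 Exemption Letter is held. However, paragraphs (f)–(g) must be considered: (f) operates against (b): assessed value is $159,000, meeting the $148,000 threshold. (g), which would lift (f), is not engaged — there is no Tier G Approval in force. Exception (b) does not apply.
Exception (c)'s conditions are all satisfied: a current Schedule 4 Notice is held; a current Schedule F Exemption Letter is held; the registered capacity is 2,330 units, meeting the 1,970 units threshold. But applying paragraphs (h)–(i): (h) operates against (c): a current Schedule E Exemption Letter is held. (i), which would lift (h), is inapplicable — the Tier 1 Certificate is not current. So (c) is unavailable.
Exception (d) fails — the facility's floor area is 3,400 m², not under 3,400 m².
All of (e)'s requirements are met (the wastewater is Schedule-A-only; a current Standing Approval is held; a current Schedule D Approval is held). Under paragraphs (k)–(r): (k) would limit (e) — a current Provisional Exemption Letter is held — but (l) sets (k) aside: (l) operates against (k): discharge temperature exceeds 35 °C. (m) is triggered (aggregate throughput is 1,490 units, under the 1,620 units limit), but is itself disapplied by (n): (n) is engaged — the reportable unit count is 107, meeting the 102 threshold. (o) would limit (n) — a current Tier 2 Notice is held — but (p) sets (o) aside: (p) operates against (o): the reference index is 750, under the 770 limit. (q) is triggered (the qualifying period is 365 days, meeting the 315 days threshold), but is overridden by (r): (r) operates — the print shop is within 200 m of a designated waterway. So (e) applies.

No — exception (e) applies; Oren's print shop is not required to obtain a discharge permit.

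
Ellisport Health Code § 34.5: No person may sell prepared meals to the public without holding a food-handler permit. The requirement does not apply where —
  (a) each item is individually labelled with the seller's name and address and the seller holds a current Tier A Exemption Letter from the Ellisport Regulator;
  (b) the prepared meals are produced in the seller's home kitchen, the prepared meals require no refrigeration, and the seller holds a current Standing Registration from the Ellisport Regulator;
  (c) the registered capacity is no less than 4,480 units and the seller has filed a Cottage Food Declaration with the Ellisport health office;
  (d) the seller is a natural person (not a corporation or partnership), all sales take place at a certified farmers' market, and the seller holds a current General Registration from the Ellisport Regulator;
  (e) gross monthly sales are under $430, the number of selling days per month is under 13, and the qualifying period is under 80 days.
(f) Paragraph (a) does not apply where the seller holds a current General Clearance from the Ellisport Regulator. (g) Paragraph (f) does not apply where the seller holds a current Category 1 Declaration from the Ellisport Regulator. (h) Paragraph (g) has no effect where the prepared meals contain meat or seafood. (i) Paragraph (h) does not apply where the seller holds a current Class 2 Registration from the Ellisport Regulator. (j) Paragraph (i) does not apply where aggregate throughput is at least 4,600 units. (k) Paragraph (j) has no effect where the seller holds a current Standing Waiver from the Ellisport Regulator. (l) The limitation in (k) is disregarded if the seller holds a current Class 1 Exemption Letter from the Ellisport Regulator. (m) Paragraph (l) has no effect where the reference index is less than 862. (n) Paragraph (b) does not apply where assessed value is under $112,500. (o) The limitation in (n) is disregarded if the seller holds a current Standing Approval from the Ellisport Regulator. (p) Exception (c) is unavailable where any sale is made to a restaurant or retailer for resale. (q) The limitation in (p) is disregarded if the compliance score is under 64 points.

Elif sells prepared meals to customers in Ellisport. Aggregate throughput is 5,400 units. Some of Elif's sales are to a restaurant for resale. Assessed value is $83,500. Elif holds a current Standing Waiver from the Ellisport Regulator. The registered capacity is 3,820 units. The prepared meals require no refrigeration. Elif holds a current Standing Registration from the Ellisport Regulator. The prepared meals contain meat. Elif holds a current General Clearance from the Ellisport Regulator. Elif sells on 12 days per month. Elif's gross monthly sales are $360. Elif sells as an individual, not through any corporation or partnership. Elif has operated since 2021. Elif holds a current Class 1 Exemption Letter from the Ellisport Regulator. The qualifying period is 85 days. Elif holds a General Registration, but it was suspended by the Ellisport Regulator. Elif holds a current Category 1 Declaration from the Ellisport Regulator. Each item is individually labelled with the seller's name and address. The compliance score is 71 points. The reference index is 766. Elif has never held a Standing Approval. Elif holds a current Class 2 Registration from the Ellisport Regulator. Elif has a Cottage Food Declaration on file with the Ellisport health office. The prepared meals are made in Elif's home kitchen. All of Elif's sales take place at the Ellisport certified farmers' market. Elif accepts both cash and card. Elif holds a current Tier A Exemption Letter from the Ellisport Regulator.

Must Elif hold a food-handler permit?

No — exception (a) applies; Elif is not required to hold a food-handler permit.

Exception (a)'s conditions are all satisfied: items are individually labelled; a current Tier A Exemption Letter is held. Considering the limiting provisions: (f) would limit (a) — a current General Clearance is held — but (g) sets (f) aside: (g) operates against (f): a current Category 1 Declaration is held. (h) would limit (g) — the prepared meals contain meat — but (i) sets (h) aside: (i) is triggered — a current Class 2 Registration is held. (j) operates (aggregate throughput is 5,400 units, meeting the 4,600 units threshold), but is set aside by (k): (k) operates against (j): a current Standing Waiver is held. (l) applies (a current Class 1 Exemption Letter is held), but is displaced by (m): (m) is engaged — the reference index is 766, less than the 862 limit. So (a) applies.
Exception (b)'s conditions are all satisfied: the prepared meals are home-kitchen produced; the prepared meals are shelf-stable; a current Standing Registration is held. But applying paragraphs (n)–(o): (n) operates — assessed value is $83,500, under the $112,500 limit. (o), which would lift (n), does not operate here — no current Standing Approval is held. So (b) is unavailable.
Exception (c) requires that the registered capacity is no less than 4,480 units; but the registered capacity is 3,820 units, short of 4,480 units, so (c) is unavailable.
Exception (d) does not apply: there is no General Registration in force.
Exception (e) fails — the qualifying period is 85 days, not under 80 days.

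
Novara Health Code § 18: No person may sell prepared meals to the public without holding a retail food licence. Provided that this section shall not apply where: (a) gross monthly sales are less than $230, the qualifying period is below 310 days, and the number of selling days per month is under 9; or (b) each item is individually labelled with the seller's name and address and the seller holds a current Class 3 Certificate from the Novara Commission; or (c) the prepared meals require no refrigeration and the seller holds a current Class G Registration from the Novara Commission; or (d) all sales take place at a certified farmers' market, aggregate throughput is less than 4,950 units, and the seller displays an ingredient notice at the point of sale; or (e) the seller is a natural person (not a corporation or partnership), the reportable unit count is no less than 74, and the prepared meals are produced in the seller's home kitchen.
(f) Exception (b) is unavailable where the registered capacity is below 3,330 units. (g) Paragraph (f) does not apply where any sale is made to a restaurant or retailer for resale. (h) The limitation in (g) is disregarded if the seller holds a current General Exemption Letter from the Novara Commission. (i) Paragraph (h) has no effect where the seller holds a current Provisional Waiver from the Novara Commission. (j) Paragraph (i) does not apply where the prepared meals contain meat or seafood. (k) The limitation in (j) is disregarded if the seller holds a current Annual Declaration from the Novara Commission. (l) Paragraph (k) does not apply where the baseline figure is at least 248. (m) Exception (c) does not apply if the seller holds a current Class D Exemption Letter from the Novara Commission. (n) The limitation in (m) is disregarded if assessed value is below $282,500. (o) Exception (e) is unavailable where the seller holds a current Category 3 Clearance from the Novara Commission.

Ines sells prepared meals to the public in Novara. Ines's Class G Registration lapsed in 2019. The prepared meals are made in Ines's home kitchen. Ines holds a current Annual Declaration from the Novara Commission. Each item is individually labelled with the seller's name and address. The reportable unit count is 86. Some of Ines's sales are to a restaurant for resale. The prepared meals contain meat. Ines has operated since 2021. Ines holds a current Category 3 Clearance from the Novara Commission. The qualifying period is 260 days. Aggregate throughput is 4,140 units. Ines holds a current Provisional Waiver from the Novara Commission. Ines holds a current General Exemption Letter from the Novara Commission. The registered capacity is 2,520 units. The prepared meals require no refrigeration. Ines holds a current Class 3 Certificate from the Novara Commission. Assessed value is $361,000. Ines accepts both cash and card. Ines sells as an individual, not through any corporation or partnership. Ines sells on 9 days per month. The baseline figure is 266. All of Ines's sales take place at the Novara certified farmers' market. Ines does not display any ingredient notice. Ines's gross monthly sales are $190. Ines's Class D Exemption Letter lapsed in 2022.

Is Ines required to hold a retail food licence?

Yes — Ines must hold a retail food licence.

Exception (a) fails — the number of selling days per month is 9, not under 9.
Exception (b) is satisfied on its face — items are individually labelled; a current Class 3 Certificate is held. But: (f) applies — the registered capacity is 2,520 units, below the 3,330 units limit. (g) would limit (f) — some sales are to a restaurant for resale — but (h) sets (g) aside: (h) is engaged — a current General Exemption Letter is held. (i) would limit (h) — a current Provisional Waiver is held — but (j) sets (i) aside: (j) operates against (i): the prepared meals contain meat. (k) is engaged (a current Annual Declaration is held), but is overridden by (l): (l) applies — the baseline figure is 266, meeting the 248 threshold. So (b) is unavailable.
Exception (c) does not apply: no current Class G Registration is held.
Exception (d) fails — no ingredient notice is displayed.
All of (e)'s requirements are met (the seller is a natural person; the reportable unit count is 86, meeting the 74 threshold; the prepared meals are home-kitchen produced). But: (o) operates against (e): a current Category 3 Clearance is held. (e) is therefore removed.
Every exception is unavailable, so the rule governs.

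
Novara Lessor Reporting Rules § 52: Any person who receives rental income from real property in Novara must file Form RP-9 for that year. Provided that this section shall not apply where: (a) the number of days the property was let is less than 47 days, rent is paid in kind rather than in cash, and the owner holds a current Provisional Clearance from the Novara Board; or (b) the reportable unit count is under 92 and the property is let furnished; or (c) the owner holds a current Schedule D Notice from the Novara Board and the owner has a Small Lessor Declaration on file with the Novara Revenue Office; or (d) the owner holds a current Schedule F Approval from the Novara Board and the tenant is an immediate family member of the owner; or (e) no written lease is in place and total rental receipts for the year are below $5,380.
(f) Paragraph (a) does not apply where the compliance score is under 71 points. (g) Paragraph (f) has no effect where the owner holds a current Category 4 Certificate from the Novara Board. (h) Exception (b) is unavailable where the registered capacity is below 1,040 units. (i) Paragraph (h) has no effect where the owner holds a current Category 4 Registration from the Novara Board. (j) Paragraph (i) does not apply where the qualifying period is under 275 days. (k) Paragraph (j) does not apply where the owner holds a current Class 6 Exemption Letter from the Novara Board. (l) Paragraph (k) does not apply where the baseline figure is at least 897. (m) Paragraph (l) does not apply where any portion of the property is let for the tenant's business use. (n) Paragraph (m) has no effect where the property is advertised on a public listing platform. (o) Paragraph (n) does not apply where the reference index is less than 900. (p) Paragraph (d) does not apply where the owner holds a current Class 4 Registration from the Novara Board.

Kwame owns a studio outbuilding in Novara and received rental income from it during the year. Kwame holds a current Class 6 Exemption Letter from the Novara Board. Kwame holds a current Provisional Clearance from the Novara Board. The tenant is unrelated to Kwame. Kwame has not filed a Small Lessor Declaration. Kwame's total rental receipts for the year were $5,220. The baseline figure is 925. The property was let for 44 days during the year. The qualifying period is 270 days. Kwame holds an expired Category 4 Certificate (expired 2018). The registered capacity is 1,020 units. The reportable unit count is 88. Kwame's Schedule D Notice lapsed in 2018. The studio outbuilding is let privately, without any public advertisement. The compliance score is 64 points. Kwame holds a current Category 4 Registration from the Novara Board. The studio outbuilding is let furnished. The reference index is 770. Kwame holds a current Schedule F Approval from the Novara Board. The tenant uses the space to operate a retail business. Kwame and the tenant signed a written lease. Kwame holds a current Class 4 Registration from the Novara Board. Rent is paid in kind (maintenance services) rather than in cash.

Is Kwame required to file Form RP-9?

Exception (a): the number of days the property was let is 44 days, less than the 47 days limit; rent is paid in kind; a current Provisional Clearance is held — every condition holds. However, paragraphs (f)–(g) must be considered: (f) is engaged — the compliance score is 64 points, under the 71 points limit. (g) is not triggered (the Category 4 Certificate is not current), so (f) stands. So (a) is unavailable.
Exception (b): the reportable unit count is 88, under the 92 limit; the property is let furnished — every condition holds. As to paragraphs (h)–(o): (h) would limit (b) — the registered capacity is 1,020 units, below the 1,040 units limit — but (i) sets (h) aside: (i) is engaged — a current Category 4 Registration is held. (j) operates (the qualifying period is 270 days, under the 275 days limit), but is itself disapplied by (k): (k) operates against (j): a current Class 6 Exemption Letter is held. (l) operates (the baseline figure is 925, meeting the 897 threshold), but yields to (m): (m) operates against (l): the space is let for business use. (n) does not operate here (the property is let privately without advertisement), so (m) stands. Exception (b) stands.
Exception (c) requires that the owner holds a current Schedule D Notice from the Novara Board; but the Schedule D Notice is not current, so (c) is unavailable.
Exception (d) requires that the tenant is an immediate family member of the owner; but the tenant is unrelated to the owner, so (d) is unavailable.
Exception (e) fails — a written lease is in place.

No — exception (b) applies; Kwame is not required to file Form RP-9.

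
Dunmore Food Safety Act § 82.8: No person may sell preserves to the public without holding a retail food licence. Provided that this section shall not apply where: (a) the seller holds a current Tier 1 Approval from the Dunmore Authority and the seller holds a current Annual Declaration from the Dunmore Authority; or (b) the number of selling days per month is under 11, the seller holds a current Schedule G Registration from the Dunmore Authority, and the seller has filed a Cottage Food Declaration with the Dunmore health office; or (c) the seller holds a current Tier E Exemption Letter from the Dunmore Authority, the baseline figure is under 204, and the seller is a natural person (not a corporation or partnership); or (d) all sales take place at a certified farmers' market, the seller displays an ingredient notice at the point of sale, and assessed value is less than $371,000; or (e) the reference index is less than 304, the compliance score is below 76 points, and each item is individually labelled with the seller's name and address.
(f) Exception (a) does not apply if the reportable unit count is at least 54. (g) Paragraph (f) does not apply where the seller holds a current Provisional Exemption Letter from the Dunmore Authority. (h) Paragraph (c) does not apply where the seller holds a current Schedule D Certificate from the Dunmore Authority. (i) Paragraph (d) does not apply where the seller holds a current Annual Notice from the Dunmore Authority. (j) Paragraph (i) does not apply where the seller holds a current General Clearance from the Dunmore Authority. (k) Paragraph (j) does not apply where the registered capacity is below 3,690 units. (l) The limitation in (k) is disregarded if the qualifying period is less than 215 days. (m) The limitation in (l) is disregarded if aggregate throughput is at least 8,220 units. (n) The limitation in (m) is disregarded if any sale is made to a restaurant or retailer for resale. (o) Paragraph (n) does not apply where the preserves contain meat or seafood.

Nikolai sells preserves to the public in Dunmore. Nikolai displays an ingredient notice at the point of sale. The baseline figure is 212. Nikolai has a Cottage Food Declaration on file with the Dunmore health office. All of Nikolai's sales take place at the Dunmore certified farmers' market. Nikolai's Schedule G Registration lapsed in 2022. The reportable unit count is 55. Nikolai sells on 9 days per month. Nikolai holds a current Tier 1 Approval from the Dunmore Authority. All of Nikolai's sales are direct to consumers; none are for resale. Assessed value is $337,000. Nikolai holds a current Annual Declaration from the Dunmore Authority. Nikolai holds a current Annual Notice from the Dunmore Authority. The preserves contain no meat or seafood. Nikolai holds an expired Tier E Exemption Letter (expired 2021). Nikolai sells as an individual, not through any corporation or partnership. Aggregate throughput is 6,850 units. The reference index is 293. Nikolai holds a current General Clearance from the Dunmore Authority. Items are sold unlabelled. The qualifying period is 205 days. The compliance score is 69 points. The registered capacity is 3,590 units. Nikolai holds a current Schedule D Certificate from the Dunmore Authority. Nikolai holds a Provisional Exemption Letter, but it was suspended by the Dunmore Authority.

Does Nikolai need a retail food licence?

No — exception (d) applies; Nikolai is not required to hold a retail food licence.

Exception (a): a current Tier 1 Approval is held; a current Annual Declaration is held — every condition holds. But: (f) operates against (a): the reportable unit count is 55, meeting the 54 threshold. (g) does not operate here (there is no Provisional Exemption Letter in force), so (f) stands. So (a) is unavailable.
Exception (b) does not apply: there is no Schedule G Registration in force.
Exception (c) does not apply: there is no Tier E Exemption Letter in force.
Exception (d)'s conditions are all satisfied: all sales are at a certified farmers' market; an ingredient notice is displayed; assessed value is $337,000, less than the $371,000 limit. Considering the limiting provisions: (i) operates (a current Annual Notice is held), but is set aside by (j): (j) is triggered — a current General Clearance is held. (k) would limit (j) — the registered capacity is 3,590 units, below the 3,690 units limit — but (l) sets (k) aside: (l) is triggered — the qualifying period is 205 days, less than the 215 days limit. (m), which would lift (l), does not operate here — aggregate throughput is 6,850 units, short of 8,220 units. Exception (d) stands.
Exception (e) does not apply: items are sold unlabelled.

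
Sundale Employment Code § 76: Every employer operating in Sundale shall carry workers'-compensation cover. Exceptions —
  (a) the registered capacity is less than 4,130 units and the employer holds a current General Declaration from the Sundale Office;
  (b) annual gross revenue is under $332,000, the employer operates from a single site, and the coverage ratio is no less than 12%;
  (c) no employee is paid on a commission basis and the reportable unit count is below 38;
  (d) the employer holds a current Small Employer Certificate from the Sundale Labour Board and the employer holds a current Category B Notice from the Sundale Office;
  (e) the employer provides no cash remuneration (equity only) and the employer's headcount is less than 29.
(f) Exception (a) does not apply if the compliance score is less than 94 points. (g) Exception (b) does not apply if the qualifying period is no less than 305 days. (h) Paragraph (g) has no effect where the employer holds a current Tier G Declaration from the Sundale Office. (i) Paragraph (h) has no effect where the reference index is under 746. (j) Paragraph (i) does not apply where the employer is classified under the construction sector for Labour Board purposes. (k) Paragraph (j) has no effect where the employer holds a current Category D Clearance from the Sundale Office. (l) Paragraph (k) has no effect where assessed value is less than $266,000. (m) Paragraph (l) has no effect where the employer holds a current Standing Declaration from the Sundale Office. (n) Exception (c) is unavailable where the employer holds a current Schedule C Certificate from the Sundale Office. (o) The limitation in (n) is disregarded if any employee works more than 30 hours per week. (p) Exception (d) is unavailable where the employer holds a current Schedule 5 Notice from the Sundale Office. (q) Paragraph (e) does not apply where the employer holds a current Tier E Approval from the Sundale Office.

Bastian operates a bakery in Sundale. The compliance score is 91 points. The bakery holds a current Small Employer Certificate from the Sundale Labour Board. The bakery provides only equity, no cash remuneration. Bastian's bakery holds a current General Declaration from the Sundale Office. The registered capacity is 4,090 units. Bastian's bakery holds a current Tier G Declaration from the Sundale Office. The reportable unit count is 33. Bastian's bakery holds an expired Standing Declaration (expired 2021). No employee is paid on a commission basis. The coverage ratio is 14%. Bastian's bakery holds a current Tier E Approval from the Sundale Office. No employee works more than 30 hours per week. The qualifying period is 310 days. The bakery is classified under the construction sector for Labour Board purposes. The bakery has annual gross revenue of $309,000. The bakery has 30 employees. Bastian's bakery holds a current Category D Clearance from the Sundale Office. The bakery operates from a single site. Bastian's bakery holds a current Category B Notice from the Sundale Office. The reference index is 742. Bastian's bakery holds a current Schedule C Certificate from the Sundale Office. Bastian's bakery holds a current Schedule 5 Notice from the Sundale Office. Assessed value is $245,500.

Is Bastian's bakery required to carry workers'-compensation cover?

No — exception (b) applies; Bastian's bakery is not required to carry workers'-compensation cover.

Exception (a): the registered capacity is 4,090 units, less than the 4,130 units limit; a current General Declaration is held — every condition holds. Turning to paragraph (f): (f) applies — the compliance score is 91 points, less than the 94 points limit. So (a) is unavailable.
Exception (b)'s conditions are all satisfied: annual gross revenue is $309,000, under the $332,000 limit; the employer operates from a single site; the coverage ratio is 14%, meeting the 12% threshold. As to paragraphs (g)–(m): (g) applies (the qualifying period is 310 days, meeting the 305 days threshold), but yields to (h): (h) applies — a current Tier G Declaration is held. (i) is triggered (the reference index is 742, under the 746 limit), but is set aside by (j): (j) is triggered — the bakery is classified under the construction sector. (k) would limit (j) — a current Category D Clearance is held — but (l) sets (k) aside: (l) is engaged — assessed value is $245,500, less than the $266,000 limit. (m), which would lift (l), is not engaged — the Standing Declaration is not current. So (b) applies.
Exception (c)'s conditions are all satisfied: no employee is paid on commission; the reportable unit count is 33, below the 38 limit. However, paragraphs (n)–(o) must be considered: (n) operates — a current Schedule C Certificate is held. (o) does not operate here (no employee exceeds 30 hours/week), so (n) stands. (c) is therefore removed.
Exception (d) is satisfied on its face — a current Small Employer Certificate is held; a current Category B Notice is held. But: (p) operates against (d): a current Schedule 5 Notice is held. (d) is therefore removed.
Exception (e) requires that the employer's headcount is less than 29; but the employer's headcount is 30, not less than 29, so (e) is unavailable.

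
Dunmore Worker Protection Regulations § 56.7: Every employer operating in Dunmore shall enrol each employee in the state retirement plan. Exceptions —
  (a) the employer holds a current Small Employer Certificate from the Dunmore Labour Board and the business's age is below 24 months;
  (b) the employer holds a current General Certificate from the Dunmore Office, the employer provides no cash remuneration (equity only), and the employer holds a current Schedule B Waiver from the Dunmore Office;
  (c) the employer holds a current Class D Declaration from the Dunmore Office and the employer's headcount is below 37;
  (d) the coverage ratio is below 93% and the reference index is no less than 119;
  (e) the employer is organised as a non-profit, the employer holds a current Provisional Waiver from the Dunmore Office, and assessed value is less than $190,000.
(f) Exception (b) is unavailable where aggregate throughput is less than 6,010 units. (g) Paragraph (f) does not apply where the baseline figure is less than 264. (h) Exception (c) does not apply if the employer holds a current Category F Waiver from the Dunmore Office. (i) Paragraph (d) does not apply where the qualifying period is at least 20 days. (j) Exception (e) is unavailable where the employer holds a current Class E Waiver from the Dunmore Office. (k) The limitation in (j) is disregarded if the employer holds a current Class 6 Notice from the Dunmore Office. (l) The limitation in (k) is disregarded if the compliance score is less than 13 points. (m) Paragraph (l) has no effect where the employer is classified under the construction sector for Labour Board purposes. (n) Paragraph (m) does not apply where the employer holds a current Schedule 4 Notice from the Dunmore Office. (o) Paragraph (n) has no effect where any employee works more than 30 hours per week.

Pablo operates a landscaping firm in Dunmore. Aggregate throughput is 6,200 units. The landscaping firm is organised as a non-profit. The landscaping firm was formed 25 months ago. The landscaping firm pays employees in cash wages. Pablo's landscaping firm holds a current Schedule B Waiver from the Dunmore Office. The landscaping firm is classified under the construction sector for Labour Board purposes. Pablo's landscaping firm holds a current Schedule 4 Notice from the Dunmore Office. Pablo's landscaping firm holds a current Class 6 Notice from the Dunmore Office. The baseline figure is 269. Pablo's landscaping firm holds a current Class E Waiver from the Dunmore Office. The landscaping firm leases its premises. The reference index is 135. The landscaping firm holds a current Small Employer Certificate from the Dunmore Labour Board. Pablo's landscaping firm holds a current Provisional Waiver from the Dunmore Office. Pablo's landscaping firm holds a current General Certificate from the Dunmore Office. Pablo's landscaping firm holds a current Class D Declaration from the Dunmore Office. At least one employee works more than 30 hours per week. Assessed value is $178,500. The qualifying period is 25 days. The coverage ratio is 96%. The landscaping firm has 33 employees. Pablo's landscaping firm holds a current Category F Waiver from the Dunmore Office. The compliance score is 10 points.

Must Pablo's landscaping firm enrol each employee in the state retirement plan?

Exception (a) requires that the business's age is below 24 months; but the business's age is 25 months, not below 24 months, so (a) is unavailable.
Exception (b) fails — employees are paid cash wages.
Exception (c) is satisfied on its face — a current Class D Declaration is held; the employer's headcount is 33, below the 37 limit. But: (h) operates against (c): a current Category F Waiver is held. (c) is therefore removed.
Exception (d) requires that the coverage ratio is below 93%; but the coverage ratio is 96%, not below 93%, so (d) is unavailable.
Exception (e) is satisfied on its face — the employer is a non-profit; a current Provisional Waiver is held; assessed value is $178,500, less than the $190,000 limit. Considering the limiting provisions: (j) would limit (e) — a current Class E Waiver is held — but (k) sets (j) aside: (k) operates against (j): a current Class 6 Notice is held. (l) applies (the compliance score is 10 points, less than the 13 points limit), but is set aside by (m): (m) applies — the landscaping firm is classified under the construction sector. (n) is engaged (a current Schedule 4 Notice is held), but is itself disapplied by (o): (o) operates against (n): at least one employee exceeds 30 hours/week. Exception (e) stands.

No — exception (e) applies; Pablo's landscaping firm is not required to enrol each employee in the state retirement plan.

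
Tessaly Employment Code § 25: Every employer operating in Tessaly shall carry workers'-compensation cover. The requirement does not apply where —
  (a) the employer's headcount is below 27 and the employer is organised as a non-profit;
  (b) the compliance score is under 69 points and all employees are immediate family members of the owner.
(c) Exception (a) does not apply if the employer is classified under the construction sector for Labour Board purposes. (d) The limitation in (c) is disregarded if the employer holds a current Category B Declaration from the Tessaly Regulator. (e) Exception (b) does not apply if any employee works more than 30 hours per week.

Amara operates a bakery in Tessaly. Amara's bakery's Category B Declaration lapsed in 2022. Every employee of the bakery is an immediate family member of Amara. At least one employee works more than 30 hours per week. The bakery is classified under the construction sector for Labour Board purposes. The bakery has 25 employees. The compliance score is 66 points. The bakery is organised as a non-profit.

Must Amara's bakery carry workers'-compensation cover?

Yes — Amara's bakery must carry workers'-compensation cover.

All of (a)'s requirements are met (the employer's headcount is 25, below the 27 limit; the employer is a non-profit). But: (c) is triggered — the bakery is classified under the construction sector. (d), which would lift (c), is not engaged — there is no Category B Declaration in force. (a) is therefore removed.
Exception (b) is satisfied on its face — the compliance score is 66 points, under the 69 points limit; every employee is an immediate family member. But: (e) is triggered — at least one employee exceeds 30 hours/week. (b) is therefore removed.
No exception displaces § 25.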